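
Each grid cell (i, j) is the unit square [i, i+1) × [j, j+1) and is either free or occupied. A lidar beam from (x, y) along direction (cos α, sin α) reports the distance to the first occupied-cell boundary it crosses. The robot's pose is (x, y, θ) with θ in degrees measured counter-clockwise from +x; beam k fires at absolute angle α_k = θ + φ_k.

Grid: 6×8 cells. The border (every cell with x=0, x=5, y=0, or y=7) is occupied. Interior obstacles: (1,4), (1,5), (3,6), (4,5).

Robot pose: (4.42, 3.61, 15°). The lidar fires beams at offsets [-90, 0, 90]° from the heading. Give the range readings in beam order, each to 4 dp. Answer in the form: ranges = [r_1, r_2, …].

ranges = [2.2409, 0.6005, 1.4390]

beam 1: φ=-90°, α=285°
  cosα=0.2588 sinα=-0.9659 | (4,3) | tMaxX 2.2409 tMaxY 0.6315 | tΔX 3.8637 tΔY 1.0353
    t=0.6315 [y] (4,2)
    t=1.6668 [y] (4,1)
    t=2.2409 [x] (5,1) — stop
  → r_1 = 2.2409
beam 2: φ=0°, α=15°
  cosα=0.9659 sinα=0.2588 | (4,3) | tMaxX 0.6005 tMaxY 1.5068 | tΔX 1.0353 tΔY 3.8637
    t=0.6005 [x] (5,3) — stop
  → r_2 = 0.6005
beam 3: φ=90°, α=105°
  cosα=-0.2588 sinα=0.9659 | (4,3) | tMaxX 1.6228 tMaxY 0.4038 | tΔX 3.8637 tΔY 1.0353
    t=0.4038 [y] (4,4)
    t=1.4390 [y] (4,5) — stop
  → r_3 = 1.4390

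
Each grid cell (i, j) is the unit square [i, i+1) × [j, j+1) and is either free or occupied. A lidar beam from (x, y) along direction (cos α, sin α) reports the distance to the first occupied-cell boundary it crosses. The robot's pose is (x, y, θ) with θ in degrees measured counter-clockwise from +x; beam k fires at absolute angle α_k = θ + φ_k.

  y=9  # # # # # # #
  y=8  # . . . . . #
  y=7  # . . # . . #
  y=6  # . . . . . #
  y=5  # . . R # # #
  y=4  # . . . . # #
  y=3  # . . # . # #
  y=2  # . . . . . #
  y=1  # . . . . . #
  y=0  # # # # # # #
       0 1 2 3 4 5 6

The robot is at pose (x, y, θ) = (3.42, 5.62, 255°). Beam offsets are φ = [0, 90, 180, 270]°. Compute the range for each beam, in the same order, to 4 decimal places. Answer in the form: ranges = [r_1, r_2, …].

ranges = [4.7830, 0.6005, 1.4287, 2.5054]

beam 1: φ=0°, α=255°
  direction (-0.2588, -0.9659); cell (3,5); t to first gridline: x 1.6228, y 0.6419 (then +3.8637 / +1.0353)
    (3,4) via y @ 0.6419
    (2,4) via x @ 1.6228
    (2,3) via y @ 1.6771
    (2,2) via y @ 2.7124
    (2,1) via y @ 3.7477
    (2,0) via y @ 4.7830  # hit
  → r_1 = 4.7830
beam 2: φ=90°, α=345°
  direction (0.9659, -0.2588); cell (3,5); t to first gridline: x 0.6005, y 2.3955 (then +1.0353 / +3.8637)
    (4,5) via x @ 0.6005  # hit
  → r_2 = 0.6005
beam 3: φ=180°, α=75°
  direction (0.2588, 0.9659); cell (3,5); t to first gridline: x 2.2409, y 0.3934 (then +3.8637 / +1.0353)
    (3,6) via y @ 0.3934
    (3,7) via y @ 1.4287  # hit
  → r_3 = 1.4287
beam 4: φ=270°, α=165°
  direction (-0.9659, 0.2588); cell (3,5); t to first gridline: x 0.4348, y 1.4682 (then +1.0353 / +3.8637)
    (2,5) via x @ 0.4348
    (2,6) via y @ 1.4682
    (1,6) via x @ 1.4701
    (0,6) via x @ 2.5054  # hit
  → r_4 = 2.5054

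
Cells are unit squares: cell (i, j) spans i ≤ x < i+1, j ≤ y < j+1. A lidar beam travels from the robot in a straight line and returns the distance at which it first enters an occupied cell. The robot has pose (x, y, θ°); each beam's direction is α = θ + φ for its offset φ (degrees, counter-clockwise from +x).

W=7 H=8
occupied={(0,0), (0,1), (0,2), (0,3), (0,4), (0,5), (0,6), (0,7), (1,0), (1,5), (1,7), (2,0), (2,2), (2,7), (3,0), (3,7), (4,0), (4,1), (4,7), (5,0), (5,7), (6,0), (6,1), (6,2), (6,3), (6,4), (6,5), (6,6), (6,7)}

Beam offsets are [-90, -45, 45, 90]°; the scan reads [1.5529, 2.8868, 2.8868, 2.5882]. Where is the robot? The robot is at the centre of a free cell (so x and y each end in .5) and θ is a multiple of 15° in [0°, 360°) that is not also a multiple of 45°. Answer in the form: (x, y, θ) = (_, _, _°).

(x, y, θ) = (3.5, 5.5, 285°)

The pose lattice has 27·16 = 432 candidates. Test each by forward raycasting.
  (3.5, 1.5, 60°): beam 1 = 0.5774 ≠ 1.5529 ✗
  (4.5, 5.5, 255°): beam 1 = 3.6235 ≠ 1.5529 ✗
  (4.5, 3.5, 195°): beam 1 = 3.6235 ≠ 1.5529 ✗
  …
  (3.5, 5.5, 285°): r_1=1.5529, r_2=2.8868, r_3=2.8868, r_4=2.5882 — all match ✓
Only this pose fits every beam.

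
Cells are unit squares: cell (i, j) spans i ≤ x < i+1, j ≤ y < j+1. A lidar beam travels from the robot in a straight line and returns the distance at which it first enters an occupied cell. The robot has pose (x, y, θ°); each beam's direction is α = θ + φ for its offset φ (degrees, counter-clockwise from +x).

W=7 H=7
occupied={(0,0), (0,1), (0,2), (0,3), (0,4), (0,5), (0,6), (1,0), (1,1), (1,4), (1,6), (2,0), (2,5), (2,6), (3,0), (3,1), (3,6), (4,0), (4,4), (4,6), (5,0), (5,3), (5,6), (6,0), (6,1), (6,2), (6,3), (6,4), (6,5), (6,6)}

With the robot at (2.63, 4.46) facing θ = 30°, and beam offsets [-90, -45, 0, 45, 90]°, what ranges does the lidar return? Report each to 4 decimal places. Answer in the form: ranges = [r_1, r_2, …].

beam 1: φ=-90°, α=300°
  cosα=0.5000 sinα=-0.8660 | (2,4) | tMaxX 0.7400 tMaxY 0.5312 | tΔX 2.0000 tΔY 1.1547
    t=0.5312 [y] (2,3)
    t=0.7400 [x] (3,3)
    t=1.6859 [y] (3,2)
    t=2.7400 [x] (4,2)
    t=2.8406 [y] (4,1)
    t=3.9953 [y] (4,0) — stop
  → r_1 = 3.9953
beam 2: φ=-45°, α=345°
  cosα=0.9659 sinα=-0.2588 | (2,4) | tMaxX 0.3831 tMaxY 1.7773 | tΔX 1.0353 tΔY 3.8637
    t=0.3831 [x] (3,4)
    t=1.4183 [x] (4,4) — stop
  → r_2 = 1.4183
beam 3: φ=0°, α=30°
  cosα=0.8660 sinα=0.5000 | (2,4) | tMaxX 0.4272 tMaxY 1.0800 | tΔX 1.1547 tΔY 2.0000
    t=0.4272 [x] (3,4)
    t=1.0800 [y] (3,5)
    t=1.5819 [x] (4,5)
    t=2.7366 [x] (5,5)
    t=3.0800 [y] (5,6) — stop
  → r_3 = 3.0800
beam 4: φ=45°, α=75°
  cosα=0.2588 sinα=0.9659 | (2,4) | tMaxX 1.4296 tMaxY 0.5590 | tΔX 3.8637 tΔY 1.0353
    t=0.5590 [y] (2,5) — stop
  → r_4 = 0.5590
beam 5: φ=90°, α=120°
  cosα=-0.5000 sinα=0.8660 | (2,4) | tMaxX 1.2600 tMaxY 0.6235 | tΔX 2.0000 tΔY 1.1547
    t=0.6235 [y] (2,5) — stop
  → r_5 = 0.6235

ranges = [3.9953, 1.4183, 3.0800, 0.5590, 0.6235]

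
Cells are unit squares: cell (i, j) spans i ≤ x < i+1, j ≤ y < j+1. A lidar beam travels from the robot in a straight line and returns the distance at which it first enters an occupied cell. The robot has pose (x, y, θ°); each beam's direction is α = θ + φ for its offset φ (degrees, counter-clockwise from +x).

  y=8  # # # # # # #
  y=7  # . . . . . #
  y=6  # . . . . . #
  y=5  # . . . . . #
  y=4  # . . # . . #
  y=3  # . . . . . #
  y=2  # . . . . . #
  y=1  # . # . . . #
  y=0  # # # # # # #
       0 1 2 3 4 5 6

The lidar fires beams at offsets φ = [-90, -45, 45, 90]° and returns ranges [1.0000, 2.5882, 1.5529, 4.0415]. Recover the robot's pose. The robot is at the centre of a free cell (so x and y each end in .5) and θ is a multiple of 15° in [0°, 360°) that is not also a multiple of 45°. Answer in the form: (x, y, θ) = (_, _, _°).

Enumerate (i+0.5, j+0.5, θ) over the 33 free cells and 16 admissible headings. For each, cast all 4 beams and compare to the given ranges.
  (5.5, 7.5, 30°): beam 2 = 0.5176 ≠ 2.5882 ✗
  (4.5, 5.5, 330°): beam 2 = 4.6587 ≠ 2.5882 ✗
  (3.5, 6.5, 300°): beam 1 = 2.8868 ≠ 1.0000 ✗
  (3.5, 5.5, 60°): beam 1 = 2.8868 ≠ 1.0000 ✗
  …
  (1.5, 4.5, 330°): r_1=1.0000, r_2=2.5882, r_3=1.5529, r_4=4.0415 — all match ✓
Only this pose fits every beam.

(x, y, θ) = (1.5, 4.5, 330°)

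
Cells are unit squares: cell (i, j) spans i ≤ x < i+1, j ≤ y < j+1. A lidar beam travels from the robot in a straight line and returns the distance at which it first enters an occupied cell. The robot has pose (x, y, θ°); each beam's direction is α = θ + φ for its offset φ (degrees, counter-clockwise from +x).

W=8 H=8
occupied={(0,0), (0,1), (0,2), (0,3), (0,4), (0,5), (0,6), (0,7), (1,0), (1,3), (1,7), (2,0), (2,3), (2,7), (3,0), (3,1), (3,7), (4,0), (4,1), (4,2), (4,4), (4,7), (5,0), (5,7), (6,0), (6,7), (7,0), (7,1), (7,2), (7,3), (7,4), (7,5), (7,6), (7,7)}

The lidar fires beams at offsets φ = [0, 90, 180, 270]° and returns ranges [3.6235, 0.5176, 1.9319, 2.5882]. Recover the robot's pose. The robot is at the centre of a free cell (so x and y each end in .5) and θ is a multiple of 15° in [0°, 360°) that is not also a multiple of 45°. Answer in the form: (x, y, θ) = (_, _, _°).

(x, y, θ) = (3.5, 6.5, 345°)

Enumerate (i+0.5, j+0.5, θ) over the 30 free cells and 16 admissible headings. For each, cast all 4 beams and compare to the given ranges.
  (4.5, 5.5, 150°): beam 1 = 3.0000 ≠ 3.6235 ✗
  (3.5, 2.5, 255°): beam 1 = 0.5176 ≠ 3.6235 ✗
  (2.5, 6.5, 30°): beam 1 = 1.0000 ≠ 3.6235 ✗
  …
  (3.5, 6.5, 345°): r_1=3.6235, r_2=0.5176, r_3=1.9319, r_4=2.5882 — all match ✓
No second candidate reproduces the full scan.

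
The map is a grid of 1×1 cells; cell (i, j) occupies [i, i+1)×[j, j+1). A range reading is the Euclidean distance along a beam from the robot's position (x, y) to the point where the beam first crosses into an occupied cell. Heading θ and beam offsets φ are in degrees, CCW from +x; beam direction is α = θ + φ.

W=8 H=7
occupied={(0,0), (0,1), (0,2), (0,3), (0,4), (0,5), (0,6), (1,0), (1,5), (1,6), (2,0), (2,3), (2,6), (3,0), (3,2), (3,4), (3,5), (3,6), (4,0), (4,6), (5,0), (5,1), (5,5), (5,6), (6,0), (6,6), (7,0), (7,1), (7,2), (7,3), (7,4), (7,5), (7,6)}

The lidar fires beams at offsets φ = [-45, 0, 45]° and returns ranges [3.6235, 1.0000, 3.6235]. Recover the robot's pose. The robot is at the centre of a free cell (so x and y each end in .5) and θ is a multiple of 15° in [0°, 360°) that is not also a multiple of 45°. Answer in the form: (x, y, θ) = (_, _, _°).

(x, y, θ) = (4.5, 1.5, 120°)

Enumerate (i+0.5, j+0.5, θ) over the 23 free cells and 16 admissible headings. For each, cast all 3 beams and compare to the given ranges.
  (6.5, 2.5, 300°): beam 1 = 1.5529 ≠ 3.6235 ✗
  (6.5, 2.5, 345°): beam 1 = 1.0000 ≠ 3.6235 ✗
  (5.5, 4.5, 210°): beam 1 = 1.5529 ≠ 3.6235 ✗
  …
  (4.5, 1.5, 120°): r_1=3.6235, r_2=1.0000, r_3=3.6235 — all match ✓
No second candidate reproduces the full scan.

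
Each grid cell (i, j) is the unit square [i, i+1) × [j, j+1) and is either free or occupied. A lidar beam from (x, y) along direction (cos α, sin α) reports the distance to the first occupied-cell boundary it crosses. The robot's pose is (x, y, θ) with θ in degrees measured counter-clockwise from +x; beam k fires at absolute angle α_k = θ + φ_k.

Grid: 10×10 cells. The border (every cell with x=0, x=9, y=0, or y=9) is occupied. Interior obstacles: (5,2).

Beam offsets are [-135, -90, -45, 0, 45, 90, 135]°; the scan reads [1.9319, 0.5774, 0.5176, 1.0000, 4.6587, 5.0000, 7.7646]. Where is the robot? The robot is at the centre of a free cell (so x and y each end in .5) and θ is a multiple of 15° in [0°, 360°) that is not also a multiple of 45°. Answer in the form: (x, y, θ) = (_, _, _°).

(x, y, θ) = (1.5, 5.5, 240°)

Enumerate (i+0.5, j+0.5, θ) over the 63 free cells and 16 admissible headings. For each, cast all 7 beams and compare to the given ranges.
  (4.5, 2.5, 300°): beam 1 = 3.6235 ≠ 1.9319 ✗
  (8.5, 8.5, 150°): beam 1 = 0.5176 ≠ 1.9319 ✗
  (8.5, 7.5, 285°): beam 1 = 3.0000 ≠ 1.9319 ✗
  …
  (1.5, 5.5, 240°): r_1=1.9319, r_2=0.5774, r_3=0.5176, r_4=1.0000, r_5=4.6587, r_6=5.0000, r_7=7.7646 — all match ✓
Unique over the lattice → pose = (1.5, 5.5, 240°).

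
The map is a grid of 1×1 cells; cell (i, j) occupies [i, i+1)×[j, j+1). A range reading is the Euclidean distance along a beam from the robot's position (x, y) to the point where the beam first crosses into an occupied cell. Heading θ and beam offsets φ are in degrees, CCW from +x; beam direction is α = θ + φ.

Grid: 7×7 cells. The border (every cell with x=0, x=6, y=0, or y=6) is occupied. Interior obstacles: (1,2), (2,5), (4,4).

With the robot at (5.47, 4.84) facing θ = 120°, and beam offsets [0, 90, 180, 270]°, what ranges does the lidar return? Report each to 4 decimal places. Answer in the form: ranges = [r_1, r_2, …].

beam 1: φ=0°, α=120°
  direction (-0.5000, 0.8660); cell (5,4); t to first gridline: x 0.9400, y 0.1848 (then +2.0000 / +1.1547)
    (5,5) via y @ 0.1848
    (4,5) via x @ 0.9400
    (4,6) via y @ 1.3395  # hit
  → r_1 = 1.3395
beam 2: φ=90°, α=210°
  direction (-0.8660, -0.5000); cell (5,4); t to first gridline: x 0.5427, y 1.6800 (then +1.1547 / +2.0000)
    (4,4) via x @ 0.5427  # hit
  → r_2 = 0.5427
beam 3: φ=180°, α=300°
  direction (0.5000, -0.8660); cell (5,4); t to first gridline: x 1.0600, y 0.9699 (then +2.0000 / +1.1547)
    (5,3) via y @ 0.9699
    (6,3) via x @ 1.0600  # hit
  → r_3 = 1.0600
beam 4: φ=270°, α=30°
  direction (0.8660, 0.5000); cell (5,4); t to first gridline: x 0.6120, y 0.3200 (then +1.1547 / +2.0000)
    (5,5) via y @ 0.3200
    (6,5) via x @ 0.6120  # hit
  → r_4 = 0.6120

ranges = [1.3395, 0.5427, 1.0600, 0.6120]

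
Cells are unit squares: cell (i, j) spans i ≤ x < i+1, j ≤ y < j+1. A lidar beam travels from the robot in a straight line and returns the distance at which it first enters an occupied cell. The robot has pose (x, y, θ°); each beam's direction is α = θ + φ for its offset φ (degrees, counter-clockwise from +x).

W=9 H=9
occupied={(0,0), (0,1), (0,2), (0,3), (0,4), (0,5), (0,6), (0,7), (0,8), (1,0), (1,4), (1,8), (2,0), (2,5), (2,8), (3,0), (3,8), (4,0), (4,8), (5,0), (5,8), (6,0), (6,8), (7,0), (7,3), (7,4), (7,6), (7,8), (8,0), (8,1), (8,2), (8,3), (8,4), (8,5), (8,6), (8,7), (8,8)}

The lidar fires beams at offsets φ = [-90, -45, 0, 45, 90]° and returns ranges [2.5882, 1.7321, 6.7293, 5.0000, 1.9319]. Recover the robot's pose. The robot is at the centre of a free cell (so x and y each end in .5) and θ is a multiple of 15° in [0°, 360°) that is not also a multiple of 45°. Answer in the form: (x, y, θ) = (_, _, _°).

Enumerate (i+0.5, j+0.5, θ) over the 44 free cells and 16 admissible headings. For each, cast all 5 beams and compare to the given ranges.
  (5.5, 6.5, 15°): beam 1 = 5.6940 ≠ 2.5882 ✗
  (6.5, 6.5, 30°): beam 1 = 1.7321 ≠ 2.5882 ✗
  (4.5, 2.5, 60°): beam 1 = 3.0000 ≠ 2.5882 ✗
  …
  (3.5, 7.5, 285°): r_1=2.5882, r_2=1.7321, r_3=6.7293, r_4=5.0000, r_5=1.9319 — all match ✓
Unique over the lattice → pose = (3.5, 7.5, 285°).

(x, y, θ) = (3.5, 7.5, 285°)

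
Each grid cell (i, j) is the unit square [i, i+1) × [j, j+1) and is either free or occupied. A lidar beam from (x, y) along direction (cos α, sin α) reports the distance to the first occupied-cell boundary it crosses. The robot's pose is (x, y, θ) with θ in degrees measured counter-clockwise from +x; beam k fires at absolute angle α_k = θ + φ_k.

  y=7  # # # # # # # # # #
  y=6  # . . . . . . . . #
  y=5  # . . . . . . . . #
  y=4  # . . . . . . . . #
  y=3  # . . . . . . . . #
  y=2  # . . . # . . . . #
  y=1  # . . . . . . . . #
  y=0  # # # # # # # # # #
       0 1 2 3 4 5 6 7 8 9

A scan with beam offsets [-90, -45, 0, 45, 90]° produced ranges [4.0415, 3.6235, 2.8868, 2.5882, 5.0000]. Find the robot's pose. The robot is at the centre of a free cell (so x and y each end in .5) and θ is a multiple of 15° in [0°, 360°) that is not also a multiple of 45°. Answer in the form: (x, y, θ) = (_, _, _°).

(x, y, θ) = (5.5, 4.5, 60°)

The pose lattice has 47·16 = 752 candidates. Test each by forward raycasting.
  (2.5, 3.5, 300°): beam 1 = 1.7321 ≠ 4.0415 ✗
  (3.5, 1.5, 210°): beam 1 = 5.0000 ≠ 4.0415 ✗
  (6.5, 2.5, 165°): beam 1 = 4.6587 ≠ 4.0415 ✗
  (5.5, 2.5, 15°): beam 1 = 1.5529 ≠ 4.0415 ✗
  (1.5, 4.5, 75°): beam 1 = 7.7646 ≠ 4.0415 ✗
  …
  (5.5, 4.5, 60°): r_1=4.0415, r_2=3.6235, r_3=2.8868, r_4=2.5882, r_5=5.0000 — all match ✓
Unique over the lattice → pose = (5.5, 4.5, 60°).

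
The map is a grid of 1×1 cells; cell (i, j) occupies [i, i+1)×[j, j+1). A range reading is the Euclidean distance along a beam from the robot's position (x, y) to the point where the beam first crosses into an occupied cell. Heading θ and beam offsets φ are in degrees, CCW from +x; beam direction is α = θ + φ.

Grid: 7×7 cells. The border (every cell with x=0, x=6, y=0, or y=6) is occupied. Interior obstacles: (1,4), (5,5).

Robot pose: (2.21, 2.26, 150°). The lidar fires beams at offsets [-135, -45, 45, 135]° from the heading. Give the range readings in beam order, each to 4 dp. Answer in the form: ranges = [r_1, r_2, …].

ranges = [3.9237, 1.8014, 1.2527, 1.3044]

beam 1: φ=-135°, α=15°
  direction (0.9659, 0.2588); cell (2,2); t to first gridline: x 0.8179, y 2.8591 (then +1.0353 / +3.8637)
    (3,2) via x @ 0.8179
    (4,2) via x @ 1.8531
    (4,3) via y @ 2.8591
    (5,3) via x @ 2.8884
    (6,3) via x @ 3.9237  # hit
  → r_1 = 3.9237
beam 2: φ=-45°, α=105°
  direction (-0.2588, 0.9659); cell (2,2); t to first gridline: x 0.8114, y 0.7661 (then +3.8637 / +1.0353)
    (2,3) via y @ 0.7661
    (1,3) via x @ 0.8114
    (1,4) via y @ 1.8014  # hit
  → r_2 = 1.8014
beam 3: φ=45°, α=195°
  direction (-0.9659, -0.2588); cell (2,2); t to first gridline: x 0.2174, y 1.0046 (then +1.0353 / +3.8637)
    (1,2) via x @ 0.2174
    (1,1) via y @ 1.0046
    (0,1) via x @ 1.2527  # hit
  → r_3 = 1.2527
beam 4: φ=135°, α=285°
  direction (0.2588, -0.9659); cell (2,2); t to first gridline: x 3.0523, y 0.2692 (then +3.8637 / +1.0353)
    (2,1) via y @ 0.2692
    (2,0) via y @ 1.3044  # hit
  → r_4 = 1.3044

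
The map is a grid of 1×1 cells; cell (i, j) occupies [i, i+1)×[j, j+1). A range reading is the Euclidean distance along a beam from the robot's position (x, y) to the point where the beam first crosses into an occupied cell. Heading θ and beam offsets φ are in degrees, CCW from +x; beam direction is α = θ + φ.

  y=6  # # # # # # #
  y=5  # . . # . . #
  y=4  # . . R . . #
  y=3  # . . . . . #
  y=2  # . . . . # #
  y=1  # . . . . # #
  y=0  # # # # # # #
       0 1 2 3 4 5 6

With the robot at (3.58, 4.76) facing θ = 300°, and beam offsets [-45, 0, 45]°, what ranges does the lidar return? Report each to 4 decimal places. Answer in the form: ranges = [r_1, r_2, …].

beam 1: φ=-45°, α=255°
  d=(-0.2588,-0.9659)  start (3,4)  tX=2.2409 tY=0.7868  stride 1/|dx|=3.8637 1/|dy|=1.0353
    cross y-line → (3,3), t=0.7868
    cross y-line → (3,2), t=1.8221
    cross x-line → (2,2), t=2.2409
    cross y-line → (2,1), t=2.8574
    cross y-line → (2,0), t=3.8926 (wall)
  → r_1 = 3.8926
beam 2: φ=0°, α=300°
  d=(0.5000,-0.8660)  start (3,4)  tX=0.8400 tY=0.8776  stride 1/|dx|=2.0000 1/|dy|=1.1547
    cross x-line → (4,4), t=0.8400
    cross y-line → (4,3), t=0.8776
    cross y-line → (4,2), t=2.0323
    cross x-line → (5,2), t=2.8400 (wall)
  → r_2 = 2.8400
beam 3: φ=45°, α=345°
  d=(0.9659,-0.2588)  start (3,4)  tX=0.4348 tY=2.9364  stride 1/|dx|=1.0353 1/|dy|=3.8637
    cross x-line → (4,4), t=0.4348
    cross x-line → (5,4), t=1.4701
    cross x-line → (6,4), t=2.5054 (wall)
  → r_3 = 2.5054

ranges = [3.8926, 2.8400, 2.5054]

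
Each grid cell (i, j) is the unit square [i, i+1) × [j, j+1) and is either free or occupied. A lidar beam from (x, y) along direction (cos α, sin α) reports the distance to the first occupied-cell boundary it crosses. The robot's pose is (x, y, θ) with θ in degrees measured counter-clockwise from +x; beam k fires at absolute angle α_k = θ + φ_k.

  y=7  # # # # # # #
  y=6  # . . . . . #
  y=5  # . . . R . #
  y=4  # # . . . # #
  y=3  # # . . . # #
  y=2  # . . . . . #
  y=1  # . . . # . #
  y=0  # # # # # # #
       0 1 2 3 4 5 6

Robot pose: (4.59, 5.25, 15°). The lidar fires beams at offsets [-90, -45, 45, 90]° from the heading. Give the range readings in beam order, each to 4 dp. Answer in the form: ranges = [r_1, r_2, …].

beam 1: φ=-90°, α=285°
  dir = (cos 285°, sin 285°) = (0.2588, -0.9659); from cell (4,5)
  next x-line at t=1.5841, next y-line at t=0.2588; Δt_x=3.8637, Δt_y=1.0353
    y: enter (4,4) at t=0.2588
    y: enter (4,3) at t=1.2941
    x: enter (5,3) at t=1.5841 ← occupied
  → r_1 = 1.5841
beam 2: φ=-45°, α=330°
  dir = (cos 330°, sin 330°) = (0.8660, -0.5000); from cell (4,5)
  next x-line at t=0.4734, next y-line at t=0.5000; Δt_x=1.1547, Δt_y=2.0000
    x: enter (5,5) at t=0.4734
    y: enter (5,4) at t=0.5000 ← occupied
  → r_2 = 0.5000
beam 3: φ=45°, α=60°
  dir = (cos 60°, sin 60°) = (0.5000, 0.8660); from cell (4,5)
  next x-line at t=0.8200, next y-line at t=0.8660; Δt_x=2.0000, Δt_y=1.1547
    x: enter (5,5) at t=0.8200
    y: enter (5,6) at t=0.8660
    y: enter (5,7) at t=2.0207 ← occupied
  → r_3 = 2.0207
beam 4: φ=90°, α=105°
  dir = (cos 105°, sin 105°) = (-0.2588, 0.9659); from cell (4,5)
  next x-line at t=2.2796, next y-line at t=0.7765; Δt_x=3.8637, Δt_y=1.0353
    y: enter (4,6) at t=0.7765
    y: enter (4,7) at t=1.8117 ← occupied
  → r_4 = 1.8117

ranges = [1.5841, 0.5000, 2.0207, 1.8117]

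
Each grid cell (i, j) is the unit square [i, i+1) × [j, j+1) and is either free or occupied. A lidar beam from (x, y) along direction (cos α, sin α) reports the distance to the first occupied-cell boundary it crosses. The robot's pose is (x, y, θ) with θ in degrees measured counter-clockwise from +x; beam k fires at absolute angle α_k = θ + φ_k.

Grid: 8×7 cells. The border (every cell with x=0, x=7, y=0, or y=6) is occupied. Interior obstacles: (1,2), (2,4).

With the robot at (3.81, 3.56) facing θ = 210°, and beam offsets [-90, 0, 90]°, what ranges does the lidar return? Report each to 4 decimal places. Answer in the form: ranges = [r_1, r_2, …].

beam 1: φ=-90°, α=120°
  direction (-0.5000, 0.8660); cell (3,3); t to first gridline: x 1.6200, y 0.5081 (then +2.0000 / +1.1547)
    (3,4) via y @ 0.5081
    (2,4) via x @ 1.6200  # hit
  → r_1 = 1.6200
beam 2: φ=0°, α=210°
  direction (-0.8660, -0.5000); cell (3,3); t to first gridline: x 0.9353, y 1.1200 (then +1.1547 / +2.0000)
    (2,3) via x @ 0.9353
    (2,2) via y @ 1.1200
    (1,2) via x @ 2.0900  # hit
  → r_2 = 2.0900
beam 3: φ=90°, α=300°
  direction (0.5000, -0.8660); cell (3,3); t to first gridline: x 0.3800, y 0.6466 (then +2.0000 / +1.1547)
    (4,3) via x @ 0.3800
    (4,2) via y @ 0.6466
    (4,1) via y @ 1.8013
    (5,1) via x @ 2.3800
    (5,0) via y @ 2.9560  # hit
  → r_3 = 2.9560

ranges = [1.6200, 2.0900, 2.9560]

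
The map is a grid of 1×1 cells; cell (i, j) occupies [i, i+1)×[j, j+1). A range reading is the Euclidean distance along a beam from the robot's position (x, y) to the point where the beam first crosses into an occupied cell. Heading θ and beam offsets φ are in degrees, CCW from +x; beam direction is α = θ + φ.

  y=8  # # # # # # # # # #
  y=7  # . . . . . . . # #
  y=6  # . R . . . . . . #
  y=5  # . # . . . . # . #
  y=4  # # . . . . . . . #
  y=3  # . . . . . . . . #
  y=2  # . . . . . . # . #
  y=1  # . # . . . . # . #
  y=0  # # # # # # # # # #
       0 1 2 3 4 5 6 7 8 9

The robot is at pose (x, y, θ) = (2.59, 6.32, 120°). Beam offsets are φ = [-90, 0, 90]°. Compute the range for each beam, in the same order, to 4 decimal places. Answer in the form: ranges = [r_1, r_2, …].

beam 1: φ=-90°, α=30°
  direction (0.8660, 0.5000); cell (2,6); t to first gridline: x 0.4734, y 1.3600 (then +1.1547 / +2.0000)
    (3,6) via x @ 0.4734
    (3,7) via y @ 1.3600
    (4,7) via x @ 1.6281
    (5,7) via x @ 2.7828
    (5,8) via y @ 3.3600  # hit
  → r_1 = 3.3600
beam 2: φ=0°, α=120°
  direction (-0.5000, 0.8660); cell (2,6); t to first gridline: x 1.1800, y 0.7852 (then +2.0000 / +1.1547)
    (2,7) via y @ 0.7852
    (1,7) via x @ 1.1800
    (1,8) via y @ 1.9399  # hit
  → r_2 = 1.9399
beam 3: φ=90°, α=210°
  direction (-0.8660, -0.5000); cell (2,6); t to first gridline: x 0.6813, y 0.6400 (then +1.1547 / +2.0000)
    (2,5) via y @ 0.6400  # hit
  → r_3 = 0.6400

ranges = [3.3600, 1.9399, 0.6400]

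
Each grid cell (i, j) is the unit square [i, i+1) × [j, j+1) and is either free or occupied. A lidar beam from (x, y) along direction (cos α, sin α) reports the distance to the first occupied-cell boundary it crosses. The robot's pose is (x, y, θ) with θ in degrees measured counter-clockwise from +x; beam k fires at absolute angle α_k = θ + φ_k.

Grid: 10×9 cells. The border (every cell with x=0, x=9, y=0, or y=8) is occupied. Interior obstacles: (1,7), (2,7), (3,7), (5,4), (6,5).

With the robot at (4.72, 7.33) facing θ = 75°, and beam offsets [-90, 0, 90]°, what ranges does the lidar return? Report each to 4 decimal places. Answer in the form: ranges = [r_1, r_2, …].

ranges = [4.4310, 0.6936, 0.7454]

beam 1: φ=-90°, α=345°
  d=(0.9659,-0.2588)  start (4,7)  tX=0.2899 tY=1.2750  stride 1/|dx|=1.0353 1/|dy|=3.8637
    cross x-line → (5,7), t=0.2899
    cross y-line → (5,6), t=1.2750
    cross x-line → (6,6), t=1.3252
    cross x-line → (7,6), t=2.3604
    cross x-line → (8,6), t=3.3957
    cross x-line → (9,6), t=4.4310 (wall)
  → r_1 = 4.4310
beam 2: φ=0°, α=75°
  d=(0.2588,0.9659)  start (4,7)  tX=1.0818 tY=0.6936  stride 1/|dx|=3.8637 1/|dy|=1.0353
    cross y-line → (4,8), t=0.6936 (wall)
  → r_2 = 0.6936
beam 3: φ=90°, α=165°
  d=(-0.9659,0.2588)  start (4,7)  tX=0.7454 tY=2.5887  stride 1/|dx|=1.0353 1/|dy|=3.8637
    cross x-line → (3,7), t=0.7454 (wall)
  → r_3 = 0.7454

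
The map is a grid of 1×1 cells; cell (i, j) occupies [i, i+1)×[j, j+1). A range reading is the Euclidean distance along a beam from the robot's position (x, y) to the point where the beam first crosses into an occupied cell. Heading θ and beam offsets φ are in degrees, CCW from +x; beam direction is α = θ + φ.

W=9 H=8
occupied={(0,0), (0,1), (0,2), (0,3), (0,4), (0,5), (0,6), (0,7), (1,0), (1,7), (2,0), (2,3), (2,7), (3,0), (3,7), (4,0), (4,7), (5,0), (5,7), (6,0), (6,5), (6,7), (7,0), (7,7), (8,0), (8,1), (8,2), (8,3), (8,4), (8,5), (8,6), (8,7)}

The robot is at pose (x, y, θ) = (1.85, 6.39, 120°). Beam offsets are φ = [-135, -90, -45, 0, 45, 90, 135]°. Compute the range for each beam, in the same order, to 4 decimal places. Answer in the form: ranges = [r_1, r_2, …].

beam 1: φ=-135°, α=345°
  dir = (cos 345°, sin 345°) = (0.9659, -0.2588); from cell (1,6)
  next x-line at t=0.1553, next y-line at t=1.5068; Δt_x=1.0353, Δt_y=3.8637
    x: enter (2,6) at t=0.1553
    x: enter (3,6) at t=1.1906
    y: enter (3,5) at t=1.5068
    x: enter (4,5) at t=2.2258
    x: enter (5,5) at t=3.2611
    x: enter (6,5) at t=4.2964 ← occupied
  → r_1 = 4.2964
beam 2: φ=-90°, α=30°
  dir = (cos 30°, sin 30°) = (0.8660, 0.5000); from cell (1,6)
  next x-line at t=0.1732, next y-line at t=1.2200; Δt_x=1.1547, Δt_y=2.0000
    x: enter (2,6) at t=0.1732
    y: enter (2,7) at t=1.2200 ← occupied
  → r_2 = 1.2200
beam 3: φ=-45°, α=75°
  dir = (cos 75°, sin 75°) = (0.2588, 0.9659); from cell (1,6)
  next x-line at t=0.5796, next y-line at t=0.6315; Δt_x=3.8637, Δt_y=1.0353
    x: enter (2,6) at t=0.5796
    y: enter (2,7) at t=0.6315 ← occupied
  → r_3 = 0.6315
beam 4: φ=0°, α=120°
  dir = (cos 120°, sin 120°) = (-0.5000, 0.8660); from cell (1,6)
  next x-line at t=1.7000, next y-line at t=0.7044; Δt_x=2.0000, Δt_y=1.1547
    y: enter (1,7) at t=0.7044 ← occupied
  → r_4 = 0.7044
beam 5: φ=45°, α=165°
  dir = (cos 165°, sin 165°) = (-0.9659, 0.2588); from cell (1,6)
  next x-line at t=0.8800, next y-line at t=2.3569; Δt_x=1.0353, Δt_y=3.8637
    x: enter (0,6) at t=0.8800 ← occupied
  → r_5 = 0.8800
beam 6: φ=90°, α=210°
  dir = (cos 210°, sin 210°) = (-0.8660, -0.5000); from cell (1,6)
  next x-line at t=0.9815, next y-line at t=0.7800; Δt_x=1.1547, Δt_y=2.0000
    y: enter (1,5) at t=0.7800
    x: enter (0,5) at t=0.9815 ← occupied
  → r_6 = 0.9815
beam 7: φ=135°, α=255°
  dir = (cos 255°, sin 255°) = (-0.2588, -0.9659); from cell (1,6)
  next x-line at t=3.2841, next y-line at t=0.4038; Δt_x=3.8637, Δt_y=1.0353
    y: enter (1,5) at t=0.4038
    y: enter (1,4) at t=1.4390
    y: enter (1,3) at t=2.4743
    x: enter (0,3) at t=3.2841 ← occupied
  → r_7 = 3.2841

ranges = [4.2964, 1.2200, 0.6315, 0.7044, 0.8800, 0.9815, 3.2841]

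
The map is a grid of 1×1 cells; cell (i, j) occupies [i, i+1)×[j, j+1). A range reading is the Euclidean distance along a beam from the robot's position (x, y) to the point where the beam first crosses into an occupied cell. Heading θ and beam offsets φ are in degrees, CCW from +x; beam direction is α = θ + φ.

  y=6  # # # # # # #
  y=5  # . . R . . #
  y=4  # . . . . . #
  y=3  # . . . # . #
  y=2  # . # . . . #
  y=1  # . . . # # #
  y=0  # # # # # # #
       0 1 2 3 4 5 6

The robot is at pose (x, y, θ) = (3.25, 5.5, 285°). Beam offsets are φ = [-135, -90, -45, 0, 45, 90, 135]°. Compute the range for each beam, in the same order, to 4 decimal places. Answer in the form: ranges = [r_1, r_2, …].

ranges = [1.0000, 2.3294, 4.5000, 3.6235, 3.1754, 1.9319, 0.5774]

beam 1: φ=-135°, α=150°
  d=(-0.8660,0.5000)  start (3,5)  tX=0.2887 tY=1.0000  stride 1/|dx|=1.1547 1/|dy|=2.0000
    cross x-line → (2,5), t=0.2887
    cross y-line → (2,6), t=1.0000 (wall)
  → r_1 = 1.0000
beam 2: φ=-90°, α=195°
  d=(-0.9659,-0.2588)  start (3,5)  tX=0.2588 tY=1.9319  stride 1/|dx|=1.0353 1/|dy|=3.8637
    cross x-line → (2,5), t=0.2588
    cross x-line → (1,5), t=1.2941
    cross y-line → (1,4), t=1.9319
    cross x-line → (0,4), t=2.3294 (wall)
  → r_2 = 2.3294
beam 3: φ=-45°, α=240°
  d=(-0.5000,-0.8660)  start (3,5)  tX=0.5000 tY=0.5774  stride 1/|dx|=2.0000 1/|dy|=1.1547
    cross x-line → (2,5), t=0.5000
    cross y-line → (2,4), t=0.5774
    cross y-line → (2,3), t=1.7321
    cross x-line → (1,3), t=2.5000
    cross y-line → (1,2), t=2.8868
    cross y-line → (1,1), t=4.0415
    cross x-line → (0,1), t=4.5000 (wall)
  → r_3 = 4.5000
beam 4: φ=0°, α=285°
  d=(0.2588,-0.9659)  start (3,5)  tX=2.8978 tY=0.5176  stride 1/|dx|=3.8637 1/|dy|=1.0353
    cross y-line → (3,4), t=0.5176
    cross y-line → (3,3), t=1.5529
    cross y-line → (3,2), t=2.5882
    cross x-line → (4,2), t=2.8978
    cross y-line → (4,1), t=3.6235 (wall)
  → r_4 = 3.6235
beam 5: φ=45°, α=330°
  d=(0.8660,-0.5000)  start (3,5)  tX=0.8660 tY=1.0000  stride 1/|dx|=1.1547 1/|dy|=2.0000
    cross x-line → (4,5), t=0.8660
    cross y-line → (4,4), t=1.0000
    cross x-line → (5,4), t=2.0207
    cross y-line → (5,3), t=3.0000
    cross x-line → (6,3), t=3.1754 (wall)
  → r_5 = 3.1754
beam 6: φ=90°, α=15°
  d=(0.9659,0.2588)  start (3,5)  tX=0.7765 tY=1.9319  stride 1/|dx|=1.0353 1/|dy|=3.8637
    cross x-line → (4,5), t=0.7765
    cross x-line → (5,5), t=1.8117
    cross y-line → (5,6), t=1.9319 (wall)
  → r_6 = 1.9319
beam 7: φ=135°, α=60°
  d=(0.5000,0.8660)  start (3,5)  tX=1.5000 tY=0.5774  stride 1/|dx|=2.0000 1/|dy|=1.1547
    cross y-line → (3,6), t=0.5774 (wall)
  → r_7 = 0.5774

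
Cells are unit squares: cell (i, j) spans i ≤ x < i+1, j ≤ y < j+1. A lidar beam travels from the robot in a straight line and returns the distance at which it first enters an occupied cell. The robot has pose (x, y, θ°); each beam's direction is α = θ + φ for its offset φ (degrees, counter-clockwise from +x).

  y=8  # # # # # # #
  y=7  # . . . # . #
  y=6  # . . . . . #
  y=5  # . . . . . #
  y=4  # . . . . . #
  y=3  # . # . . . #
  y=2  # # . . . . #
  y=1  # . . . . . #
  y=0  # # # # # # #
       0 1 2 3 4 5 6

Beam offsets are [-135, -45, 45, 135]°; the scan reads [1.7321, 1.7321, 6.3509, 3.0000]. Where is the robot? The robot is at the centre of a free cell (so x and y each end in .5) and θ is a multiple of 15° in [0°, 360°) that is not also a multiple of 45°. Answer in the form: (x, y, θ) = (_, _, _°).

Enumerate (i+0.5, j+0.5, θ) over the 32 free cells and 16 admissible headings. For each, cast all 4 beams and compare to the given ranges.
  (4.5, 3.5, 120°): beam 1 = 1.5529 ≠ 1.7321 ✗
  (3.5, 5.5, 330°): beam 1 = 2.5882 ≠ 1.7321 ✗
  (3.5, 2.5, 330°): beam 1 = 1.5529 ≠ 1.7321 ✗
  (4.5, 1.5, 210°): beam 1 = 5.7956 ≠ 1.7321 ✗
  …
  (4.5, 2.5, 75°): r_1=1.7321, r_2=1.7321, r_3=6.3509, r_4=3.0000 — all match ✓
No second candidate reproduces the full scan.

(x, y, θ) = (4.5, 2.5, 75°)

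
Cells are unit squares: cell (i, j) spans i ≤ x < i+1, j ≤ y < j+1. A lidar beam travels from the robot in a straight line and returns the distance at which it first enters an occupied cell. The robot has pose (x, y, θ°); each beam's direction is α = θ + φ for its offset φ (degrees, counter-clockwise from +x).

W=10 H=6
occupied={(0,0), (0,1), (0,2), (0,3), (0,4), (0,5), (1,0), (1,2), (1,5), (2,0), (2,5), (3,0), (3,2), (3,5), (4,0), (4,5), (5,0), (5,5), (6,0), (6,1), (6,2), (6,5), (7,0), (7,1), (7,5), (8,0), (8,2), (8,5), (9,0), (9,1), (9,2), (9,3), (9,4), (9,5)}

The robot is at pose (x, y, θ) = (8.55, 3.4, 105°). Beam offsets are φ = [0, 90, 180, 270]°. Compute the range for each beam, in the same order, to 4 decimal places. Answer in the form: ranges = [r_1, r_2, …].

beam 1: φ=0°, α=105°
  cosα=-0.2588 sinα=0.9659 | (8,3) | tMaxX 2.1250 tMaxY 0.6212 | tΔX 3.8637 tΔY 1.0353
    t=0.6212 [y] (8,4)
    t=1.6564 [y] (8,5) — stop
  → r_1 = 1.6564
beam 2: φ=90°, α=195°
  cosα=-0.9659 sinα=-0.2588 | (8,3) | tMaxX 0.5694 tMaxY 1.5455 | tΔX 1.0353 tΔY 3.8637
    t=0.5694 [x] (7,3)
    t=1.5455 [y] (7,2)
    t=1.6047 [x] (6,2) — stop
  → r_2 = 1.6047
beam 3: φ=180°, α=285°
  cosα=0.2588 sinα=-0.9659 | (8,3) | tMaxX 1.7387 tMaxY 0.4141 | tΔX 3.8637 tΔY 1.0353
    t=0.4141 [y] (8,2) — stop
  → r_3 = 0.4141
beam 4: φ=270°, α=15°
  cosα=0.9659 sinα=0.2588 | (8,3) | tMaxX 0.4659 tMaxY 2.3182 | tΔX 1.0353 tΔY 3.8637
    t=0.4659 [x] (9,3) — stop
  → r_4 = 0.4659

ranges = [1.6564, 1.6047, 0.4141, 0.4659]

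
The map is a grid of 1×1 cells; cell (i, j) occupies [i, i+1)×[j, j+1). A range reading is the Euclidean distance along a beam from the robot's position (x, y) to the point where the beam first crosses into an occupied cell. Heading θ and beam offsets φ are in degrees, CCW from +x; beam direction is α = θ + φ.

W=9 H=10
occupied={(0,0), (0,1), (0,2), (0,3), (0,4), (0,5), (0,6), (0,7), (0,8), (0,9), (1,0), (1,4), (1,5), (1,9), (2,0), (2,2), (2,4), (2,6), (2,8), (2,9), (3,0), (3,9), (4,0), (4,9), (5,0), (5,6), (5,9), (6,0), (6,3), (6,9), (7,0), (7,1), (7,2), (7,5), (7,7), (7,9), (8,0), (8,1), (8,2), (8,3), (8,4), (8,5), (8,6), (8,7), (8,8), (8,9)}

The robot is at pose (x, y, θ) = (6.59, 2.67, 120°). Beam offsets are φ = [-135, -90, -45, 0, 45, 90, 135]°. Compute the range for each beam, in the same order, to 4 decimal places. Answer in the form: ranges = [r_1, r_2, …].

beam 1: φ=-135°, α=345°
  cosα=0.9659 sinα=-0.2588 | (6,2) | tMaxX 0.4245 tMaxY 2.5887 | tΔX 1.0353 tΔY 3.8637
    t=0.4245 [x] (7,2) — stop
  → r_1 = 0.4245
beam 2: φ=-90°, α=30°
  cosα=0.8660 sinα=0.5000 | (6,2) | tMaxX 0.4734 tMaxY 0.6600 | tΔX 1.1547 tΔY 2.0000
    t=0.4734 [x] (7,2) — stop
  → r_2 = 0.4734
beam 3: φ=-45°, α=75°
  cosα=0.2588 sinα=0.9659 | (6,2) | tMaxX 1.5841 tMaxY 0.3416 | tΔX 3.8637 tΔY 1.0353
    t=0.3416 [y] (6,3) — stop
  → r_3 = 0.3416
beam 4: φ=0°, α=120°
  cosα=-0.5000 sinα=0.8660 | (6,2) | tMaxX 1.1800 tMaxY 0.3811 | tΔX 2.0000 tΔY 1.1547
    t=0.3811 [y] (6,3) — stop
  → r_4 = 0.3811
beam 5: φ=45°, α=165°
  cosα=-0.9659 sinα=0.2588 | (6,2) | tMaxX 0.6108 tMaxY 1.2750 | tΔX 1.0353 tΔY 3.8637
    t=0.6108 [x] (5,2)
    t=1.2750 [y] (5,3)
    t=1.6461 [x] (4,3)
    t=2.6814 [x] (3,3)
    t=3.7166 [x] (2,3)
    t=4.7519 [x] (1,3)
    t=5.1387 [y] (1,4) — stop
  → r_5 = 5.1387
beam 6: φ=90°, α=210°
  cosα=-0.8660 sinα=-0.5000 | (6,2) | tMaxX 0.6813 tMaxY 1.3400 | tΔX 1.1547 tΔY 2.0000
    t=0.6813 [x] (5,2)
    t=1.3400 [y] (5,1)
    t=1.8360 [x] (4,1)
    t=2.9907 [x] (3,1)
    t=3.3400 [y] (3,0) — stop
  → r_6 = 3.3400
beam 7: φ=135°, α=255°
  cosα=-0.2588 sinα=-0.9659 | (6,2) | tMaxX 2.2796 tMaxY 0.6936 | tΔX 3.8637 tΔY 1.0353
    t=0.6936 [y] (6,1)
    t=1.7289 [y] (6,0) — stop
  → r_7 = 1.7289

ranges = [0.4245, 0.4734, 0.3416, 0.3811, 5.1387, 3.3400, 1.7289]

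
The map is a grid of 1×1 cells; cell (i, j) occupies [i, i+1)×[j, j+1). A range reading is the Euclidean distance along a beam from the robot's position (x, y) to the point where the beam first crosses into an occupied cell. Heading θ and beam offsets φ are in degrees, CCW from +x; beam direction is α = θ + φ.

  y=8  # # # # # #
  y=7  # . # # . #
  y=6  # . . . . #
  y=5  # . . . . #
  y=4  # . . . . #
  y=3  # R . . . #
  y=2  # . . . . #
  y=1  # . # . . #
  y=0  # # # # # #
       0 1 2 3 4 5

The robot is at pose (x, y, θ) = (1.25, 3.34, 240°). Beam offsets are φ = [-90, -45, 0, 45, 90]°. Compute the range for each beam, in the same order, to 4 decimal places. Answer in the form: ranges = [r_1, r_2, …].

beam 1: φ=-90°, α=150°
  dir = (cos 150°, sin 150°) = (-0.8660, 0.5000); from cell (1,3)
  next x-line at t=0.2887, next y-line at t=1.3200; Δt_x=1.1547, Δt_y=2.0000
    x: enter (0,3) at t=0.2887 ← occupied
  → r_1 = 0.2887
beam 2: φ=-45°, α=195°
  dir = (cos 195°, sin 195°) = (-0.9659, -0.2588); from cell (1,3)
  next x-line at t=0.2588, next y-line at t=1.3137; Δt_x=1.0353, Δt_y=3.8637
    x: enter (0,3) at t=0.2588 ← occupied
  → r_2 = 0.2588
beam 3: φ=0°, α=240°
  dir = (cos 240°, sin 240°) = (-0.5000, -0.8660); from cell (1,3)
  next x-line at t=0.5000, next y-line at t=0.3926; Δt_x=2.0000, Δt_y=1.1547
    y: enter (1,2) at t=0.3926
    x: enter (0,2) at t=0.5000 ← occupied
  → r_3 = 0.5000
beam 4: φ=45°, α=285°
  dir = (cos 285°, sin 285°) = (0.2588, -0.9659); from cell (1,3)
  next x-line at t=2.8978, next y-line at t=0.3520; Δt_x=3.8637, Δt_y=1.0353
    y: enter (1,2) at t=0.3520
    y: enter (1,1) at t=1.3873
    y: enter (1,0) at t=2.4225 ← occupied
  → r_4 = 2.4225
beam 5: φ=90°, α=330°
  dir = (cos 330°, sin 330°) = (0.8660, -0.5000); from cell (1,3)
  next x-line at t=0.8660, next y-line at t=0.6800; Δt_x=1.1547, Δt_y=2.0000
    y: enter (1,2) at t=0.6800
    x: enter (2,2) at t=0.8660
    x: enter (3,2) at t=2.0207
    y: enter (3,1) at t=2.6800
    x: enter (4,1) at t=3.1754
    x: enter (5,1) at t=4.3301 ← occupied
  → r_5 = 4.3301

ranges = [0.2887, 0.2588, 0.5000, 2.4225, 4.3301]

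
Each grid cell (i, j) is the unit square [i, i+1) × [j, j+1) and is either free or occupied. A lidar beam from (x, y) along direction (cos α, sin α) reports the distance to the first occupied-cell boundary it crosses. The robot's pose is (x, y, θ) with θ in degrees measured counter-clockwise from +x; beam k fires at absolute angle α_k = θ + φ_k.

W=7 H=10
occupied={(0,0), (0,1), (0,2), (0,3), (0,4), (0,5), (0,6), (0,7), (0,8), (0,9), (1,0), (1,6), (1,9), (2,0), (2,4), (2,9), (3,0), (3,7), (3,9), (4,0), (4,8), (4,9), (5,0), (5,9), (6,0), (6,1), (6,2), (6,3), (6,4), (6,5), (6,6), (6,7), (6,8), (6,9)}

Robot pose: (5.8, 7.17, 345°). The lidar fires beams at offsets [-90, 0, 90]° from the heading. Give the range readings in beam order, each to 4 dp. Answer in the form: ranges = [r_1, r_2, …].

beam 1: φ=-90°, α=255°
  direction (-0.2588, -0.9659); cell (5,7); t to first gridline: x 3.0910, y 0.1760 (then +3.8637 / +1.0353)
    (5,6) via y @ 0.1760
    (5,5) via y @ 1.2113
    (5,4) via y @ 2.2465
    (4,4) via x @ 3.0910
    (4,3) via y @ 3.2818
    (4,2) via y @ 4.3171
    (4,1) via y @ 5.3524
    (4,0) via y @ 6.3877  # hit
  → r_1 = 6.3877
beam 2: φ=0°, α=345°
  direction (0.9659, -0.2588); cell (5,7); t to first gridline: x 0.2071, y 0.6568 (then +1.0353 / +3.8637)
    (6,7) via x @ 0.2071  # hit
  → r_2 = 0.2071
beam 3: φ=90°, α=75°
  direction (0.2588, 0.9659); cell (5,7); t to first gridline: x 0.7727, y 0.8593 (then +3.8637 / +1.0353)
    (6,7) via x @ 0.7727  # hit
  → r_3 = 0.7727

ranges = [6.3877, 0.2071, 0.7727]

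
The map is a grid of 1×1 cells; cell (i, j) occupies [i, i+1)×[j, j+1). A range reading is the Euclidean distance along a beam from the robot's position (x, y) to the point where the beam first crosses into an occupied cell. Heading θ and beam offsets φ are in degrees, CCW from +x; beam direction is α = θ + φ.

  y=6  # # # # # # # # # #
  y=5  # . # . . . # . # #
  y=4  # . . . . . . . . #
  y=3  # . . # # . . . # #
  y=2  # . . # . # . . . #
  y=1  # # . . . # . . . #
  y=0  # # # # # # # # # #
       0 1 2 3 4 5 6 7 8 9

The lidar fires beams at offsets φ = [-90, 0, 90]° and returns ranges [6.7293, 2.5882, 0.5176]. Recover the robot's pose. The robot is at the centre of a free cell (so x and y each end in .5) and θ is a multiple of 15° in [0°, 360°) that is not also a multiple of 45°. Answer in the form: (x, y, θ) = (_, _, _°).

The pose lattice has 30·16 = 480 candidates. Test each by forward raycasting.
  (3.5, 5.5, 105°): beam 1 = 1.9319 ≠ 6.7293 ✗
  (4.5, 2.5, 165°): beam 1 = 0.5176 ≠ 6.7293 ✗
  (7.5, 5.5, 120°): beam 1 = 0.5774 ≠ 6.7293 ✗
  (7.5, 2.5, 105°): beam 1 = 1.5529 ≠ 6.7293 ✗
  (6.5, 1.5, 60°): beam 1 = 1.0000 ≠ 6.7293 ✗
  …
  (7.5, 3.5, 255°): r_1=6.7293, r_2=2.5882, r_3=0.5176 — all match ✓
No second candidate reproduces the full scan.

(x, y, θ) = (7.5, 3.5, 255°)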